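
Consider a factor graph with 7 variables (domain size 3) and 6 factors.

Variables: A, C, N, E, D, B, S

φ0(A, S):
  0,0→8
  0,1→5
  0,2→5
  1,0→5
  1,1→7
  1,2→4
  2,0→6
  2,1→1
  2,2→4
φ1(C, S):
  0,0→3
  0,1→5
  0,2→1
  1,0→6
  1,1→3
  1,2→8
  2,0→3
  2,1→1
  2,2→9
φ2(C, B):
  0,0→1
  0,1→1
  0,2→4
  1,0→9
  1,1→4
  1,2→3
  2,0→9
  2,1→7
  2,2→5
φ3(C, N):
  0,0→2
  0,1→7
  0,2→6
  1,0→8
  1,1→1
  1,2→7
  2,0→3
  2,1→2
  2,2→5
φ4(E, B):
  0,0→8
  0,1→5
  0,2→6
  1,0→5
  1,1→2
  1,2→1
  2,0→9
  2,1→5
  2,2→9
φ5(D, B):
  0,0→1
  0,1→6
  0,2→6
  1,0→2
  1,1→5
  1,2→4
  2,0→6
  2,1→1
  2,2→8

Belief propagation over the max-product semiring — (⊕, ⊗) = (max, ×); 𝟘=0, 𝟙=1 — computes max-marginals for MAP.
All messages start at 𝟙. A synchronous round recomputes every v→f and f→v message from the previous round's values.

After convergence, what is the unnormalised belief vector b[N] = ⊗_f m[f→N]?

b[N] = [186624, 70560, 163296]

init: all messages = 𝟙 over 3 values
r1 m[φ0→A] = [8, 7, 6]
r1 m[φ0→S] = [8, 7, 5]
r1 m[φ1→C] = [5, 8, 9]
r1 m[φ1→S] = [6, 5, 9]
r1 m[φ2→C] = [4, 9, 9]
r1 m[φ2→B] = [9, 7, 5]
r1 m[φ3→C] = [7, 8, 5]
r1 m[φ3→N] = [8, 7, 7]
r1 m[φ4→E] = [8, 5, 9]
r1 m[φ4→B] = [9, 5, 9]
r1 m[φ5→D] = [6, 5, 8]
r1 m[φ5→B] = [6, 6, 8]
r1 m[A→φ0] = [1, 1, 1]
r1 m[C→φ1] = [1, 1, 1]
r1 m[C→φ2] = [1, 1, 1]
r1 m[C→φ3] = [1, 1, 1]
r1 m[N→φ3] = [1, 1, 1]
r1 m[E→φ4] = [1, 1, 1]
r1 m[D→φ5] = [1, 1, 1]
r1 m[B→φ2] = [1, 1, 1]
r1 m[B→φ4] = [1, 1, 1]
r1 m[B→φ5] = [1, 1, 1]
r1 m[S→φ0] = [1, 1, 1]
r1 m[S→φ1] = [1, 1, 1]
r2 m[φ0→A] = [8, 7, 6]
r2 m[φ0→S] = [8, 7, 5]
r2 m[φ1→C] = [5, 8, 9]
r2 m[φ1→S] = [6, 5, 9]
r2 m[φ2→C] = [4, 9, 9]
r2 m[φ2→B] = [9, 7, 5]
r2 m[φ3→C] = [7, 8, 5]
r2 m[φ3→N] = [8, 7, 7]
r2 m[φ4→E] = [8, 5, 9]
r2 m[φ4→B] = [9, 5, 9]
r2 m[φ5→D] = [6, 5, 8]
r2 m[φ5→B] = [6, 6, 8]
r2 m[A→φ0] = [1, 1, 1]
r2 m[C→φ1] = [28, 72, 45]
r2 m[C→φ2] = [35, 64, 45]
r2 m[C→φ3] = [20, 72, 81]
r2 m[N→φ3] = [1, 1, 1]
r2 m[E→φ4] = [1, 1, 1]
r2 m[D→φ5] = [1, 1, 1]
r2 m[B→φ2] = [54, 30, 72]
r2 m[B→φ4] = [54, 42, 40]
r2 m[B→φ5] = [81, 35, 45]
r2 m[S→φ0] = [6, 5, 9]
r2 m[S→φ1] = [8, 7, 5]
r3 m[φ0→A] = [48, 36, 36]
r3 m[φ0→S] = [8, 7, 5]
r3 m[φ1→C] = [35, 48, 45]
r3 m[φ1→S] = [432, 216, 576]
r3 m[φ2→C] = [288, 486, 486]
r3 m[φ2→B] = [576, 315, 225]
r3 m[φ3→C] = [7, 8, 5]
r3 m[φ3→N] = [576, 162, 504]
r3 m[φ4→E] = [432, 270, 486]
r3 m[φ4→B] = [9, 5, 9]
r3 m[φ5→D] = [270, 180, 486]
r3 m[φ5→B] = [6, 6, 8]
r3 m[A→φ0] = [1, 1, 1]
r3 m[C→φ1] = [28, 72, 45]
r3 m[C→φ2] = [35, 64, 45]
r3 m[C→φ3] = [20, 72, 81]
r3 m[N→φ3] = [1, 1, 1]
r3 m[E→φ4] = [1, 1, 1]
r3 m[D→φ5] = [1, 1, 1]
r3 m[B→φ2] = [54, 30, 72]
r3 m[B→φ4] = [54, 42, 40]
r3 m[B→φ5] = [81, 35, 45]
r3 m[S→φ0] = [6, 5, 9]
r3 m[S→φ1] = [8, 7, 5]
r4 m[φ0→A] = [48, 36, 36]
r4 m[φ0→S] = [8, 7, 5]
r4 m[φ1→C] = [35, 48, 45]
r4 m[φ1→S] = [432, 216, 576]
r4 m[φ2→C] = [288, 486, 486]
r4 m[φ2→B] = [576, 315, 225]
r4 m[φ3→C] = [7, 8, 5]
r4 m[φ3→N] = [576, 162, 504]
r4 m[φ4→E] = [432, 270, 486]
r4 m[φ4→B] = [9, 5, 9]
r4 m[φ5→D] = [270, 180, 486]
r4 m[φ5→B] = [6, 6, 8]
r4 m[A→φ0] = [1, 1, 1]
r4 m[C→φ1] = [2016, 3888, 2430]
r4 m[C→φ2] = [245, 384, 225]
r4 m[C→φ3] = [10080, 23328, 21870]
r4 m[N→φ3] = [1, 1, 1]
r4 m[E→φ4] = [1, 1, 1]
r4 m[D→φ5] = [1, 1, 1]
r4 m[B→φ2] = [54, 30, 72]
r4 m[B→φ4] = [3456, 1890, 1800]
r4 m[B→φ5] = [5184, 1575, 2025]
r4 m[S→φ0] = [432, 216, 576]
r4 m[S→φ1] = [8, 7, 5]
r5 m[φ0→A] = [3456, 2304, 2592]
r5 m[φ0→S] = [8, 7, 5]
r5 m[φ1→C] = [35, 48, 45]
r5 m[φ1→S] = [23328, 11664, 31104]
r5 m[φ2→C] = [288, 486, 486]
r5 m[φ2→B] = [3456, 1575, 1152]
r5 m[φ3→C] = [7, 8, 5]
r5 m[φ3→N] = [186624, 70560, 163296]
r5 m[φ4→E] = [27648, 17280, 31104]
r5 m[φ4→B] = [9, 5, 9]
r5 m[φ5→D] = [12150, 10368, 31104]
r5 m[φ5→B] = [6, 6, 8]
r5 m[A→φ0] = [1, 1, 1]
r5 m[C→φ1] = [2016, 3888, 2430]
r5 m[C→φ2] = [245, 384, 225]
r5 m[C→φ3] = [10080, 23328, 21870]
r5 m[N→φ3] = [1, 1, 1]
r5 m[E→φ4] = [1, 1, 1]
r5 m[D→φ5] = [1, 1, 1]
r5 m[B→φ2] = [54, 30, 72]
r5 m[B→φ4] = [3456, 1890, 1800]
r5 m[B→φ5] = [5184, 1575, 2025]
r5 m[S→φ0] = [432, 216, 576]
r5 m[S→φ1] = [8, 7, 5]
r6 m[φ0→A] = [3456, 2304, 2592]
r6 m[φ0→S] = [8, 7, 5]
r6 m[φ1→C] = [35, 48, 45]
r6 m[φ1→S] = [23328, 11664, 31104]
r6 m[φ2→C] = [288, 486, 486]
r6 m[φ2→B] = [3456, 1575, 1152]
r6 m[φ3→C] = [7, 8, 5]
r6 m[φ3→N] = [186624, 70560, 163296]
r6 m[φ4→E] = [27648, 17280, 31104]
r6 m[φ4→B] = [9, 5, 9]
r6 m[φ5→D] = [12150, 10368, 31104]
r6 m[φ5→B] = [6, 6, 8]
r6 m[A→φ0] = [1, 1, 1]
r6 m[C→φ1] = [2016, 3888, 2430]
r6 m[C→φ2] = [245, 384, 225]
r6 m[C→φ3] = [10080, 23328, 21870]
r6 m[N→φ3] = [1, 1, 1]
r6 m[E→φ4] = [1, 1, 1]
r6 m[D→φ5] = [1, 1, 1]
r6 m[B→φ2] = [54, 30, 72]
r6 m[B→φ4] = [20736, 9450, 9216]
r6 m[B→φ5] = [31104, 7875, 10368]
r6 m[S→φ0] = [23328, 11664, 31104]
r6 m[S→φ1] = [8, 7, 5]
r7 m[φ0→A] = [186624, 124416, 139968]
r7 m[φ0→S] = [8, 7, 5]
r7 m[φ1→C] = [35, 48, 45]
r7 m[φ1→S] = [23328, 11664, 31104]
r7 m[φ2→C] = [288, 486, 486]
r7 m[φ2→B] = [3456, 1575, 1152]
r7 m[φ3→C] = [7, 8, 5]
r7 m[φ3→N] = [186624, 70560, 163296]
r7 m[φ4→E] = [165888, 103680, 186624]
r7 m[φ4→B] = [9, 5, 9]
r7 m[φ5→D] = [62208, 62208, 186624]
r7 m[φ5→B] = [6, 6, 8]
r7 m[A→φ0] = [1, 1, 1]
r7 m[C→φ1] = [2016, 3888, 2430]
r7 m[C→φ2] = [245, 384, 225]
r7 m[C→φ3] = [10080, 23328, 21870]
r7 m[N→φ3] = [1, 1, 1]
r7 m[E→φ4] = [1, 1, 1]
r7 m[D→φ5] = [1, 1, 1]
r7 m[B→φ2] = [54, 30, 72]
r7 m[B→φ4] = [20736, 9450, 9216]
r7 m[B→φ5] = [31104, 7875, 10368]
r7 m[S→φ0] = [23328, 11664, 31104]
r7 m[S→φ1] = [8, 7, 5]
r8 m[φ0→A] = [186624, 124416, 139968]
r8 m[φ0→S] = [8, 7, 5]
r8 m[φ1→C] = [35, 48, 45]
r8 m[φ1→S] = [23328, 11664, 31104]
r8 m[φ2→C] = [288, 486, 486]
r8 m[φ2→B] = [3456, 1575, 1152]
r8 m[φ3→C] = [7, 8, 5]
r8 m[φ3→N] = [186624, 70560, 163296]
r8 m[φ4→E] = [165888, 103680, 186624]
r8 m[φ4→B] = [9, 5, 9]
r8 m[φ5→D] = [62208, 62208, 186624]
r8 m[φ5→B] = [6, 6, 8]
r8 m[A→φ0] = [1, 1, 1]
r8 m[C→φ1] = [2016, 3888, 2430]
r8 m[C→φ2] = [245, 384, 225]
r8 m[C→φ3] = [10080, 23328, 21870]
r8 m[N→φ3] = [1, 1, 1]
r8 m[E→φ4] = [1, 1, 1]
r8 m[D→φ5] = [1, 1, 1]
r8 m[B→φ2] = [54, 30, 72]
r8 m[B→φ4] = [20736, 9450, 9216]
r8 m[B→φ5] = [31104, 7875, 10368]
r8 m[S→φ0] = [23328, 11664, 31104]
r8 m[S→φ1] = [8, 7, 5]
fixed point reached at round 8
b[N] = ⊗ incoming = [186624, 70560, 163296]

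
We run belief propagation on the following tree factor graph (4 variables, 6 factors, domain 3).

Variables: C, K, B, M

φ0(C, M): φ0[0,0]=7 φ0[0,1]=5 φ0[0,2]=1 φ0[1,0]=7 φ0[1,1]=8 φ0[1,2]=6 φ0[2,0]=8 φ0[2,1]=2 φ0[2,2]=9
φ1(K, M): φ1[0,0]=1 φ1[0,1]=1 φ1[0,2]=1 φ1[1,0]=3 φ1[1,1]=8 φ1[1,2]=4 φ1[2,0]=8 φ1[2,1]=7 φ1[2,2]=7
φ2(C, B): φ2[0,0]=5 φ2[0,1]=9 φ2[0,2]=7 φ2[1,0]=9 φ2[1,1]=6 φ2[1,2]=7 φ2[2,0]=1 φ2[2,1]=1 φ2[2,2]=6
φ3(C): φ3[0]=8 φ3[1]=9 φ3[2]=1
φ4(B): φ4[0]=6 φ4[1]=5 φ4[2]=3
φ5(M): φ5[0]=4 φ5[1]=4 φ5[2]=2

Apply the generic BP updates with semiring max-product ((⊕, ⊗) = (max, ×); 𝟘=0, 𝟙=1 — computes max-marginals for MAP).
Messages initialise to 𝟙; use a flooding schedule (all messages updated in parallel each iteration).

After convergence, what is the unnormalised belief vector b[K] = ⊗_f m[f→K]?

b[K] = [15552, 124416, 108864]

init: all messages = 𝟙 over 3 values
r1 m[φ0→C] = [7, 8, 9]
r1 m[φ0→M] = [8, 8, 9]
r1 m[φ1→K] = [1, 8, 8]
r1 m[φ1→M] = [8, 8, 7]
r1 m[φ2→C] = [9, 9, 6]
r1 m[φ2→B] = [9, 9, 7]
r1 m[φ3→C] = [8, 9, 1]
r1 m[φ4→B] = [6, 5, 3]
r1 m[φ5→M] = [4, 4, 2]
r1 m[C→φ0] = [1, 1, 1]
r1 m[C→φ2] = [1, 1, 1]
r1 m[C→φ3] = [1, 1, 1]
r1 m[K→φ1] = [1, 1, 1]
r1 m[B→φ2] = [1, 1, 1]
r1 m[B→φ4] = [1, 1, 1]
r1 m[M→φ0] = [1, 1, 1]
r1 m[M→φ1] = [1, 1, 1]
r1 m[M→φ5] = [1, 1, 1]
r2 m[φ0→C] = [7, 8, 9]
r2 m[φ0→M] = [8, 8, 9]
r2 m[φ1→K] = [1, 8, 8]
r2 m[φ1→M] = [8, 8, 7]
r2 m[φ2→C] = [9, 9, 6]
r2 m[φ2→B] = [9, 9, 7]
r2 m[φ3→C] = [8, 9, 1]
r2 m[φ4→B] = [6, 5, 3]
r2 m[φ5→M] = [4, 4, 2]
r2 m[C→φ0] = [72, 81, 6]
r2 m[C→φ2] = [56, 72, 9]
r2 m[C→φ3] = [63, 72, 54]
r2 m[K→φ1] = [1, 1, 1]
r2 m[B→φ2] = [6, 5, 3]
r2 m[B→φ4] = [9, 9, 7]
r2 m[M→φ0] = [32, 32, 14]
r2 m[M→φ1] = [32, 32, 18]
r2 m[M→φ5] = [64, 64, 63]
r3 m[φ0→C] = [224, 256, 256]
r3 m[φ0→M] = [567, 648, 486]
r3 m[φ1→K] = [32, 256, 256]
r3 m[φ1→M] = [8, 8, 7]
r3 m[φ2→C] = [45, 54, 18]
r3 m[φ2→B] = [648, 504, 504]
r3 m[φ3→C] = [8, 9, 1]
r3 m[φ4→B] = [6, 5, 3]
r3 m[φ5→M] = [4, 4, 2]
r3 m[C→φ0] = [72, 81, 6]
r3 m[C→φ2] = [56, 72, 9]
r3 m[C→φ3] = [63, 72, 54]
r3 m[K→φ1] = [1, 1, 1]
r3 m[B→φ2] = [6, 5, 3]
r3 m[B→φ4] = [9, 9, 7]
r3 m[M→φ0] = [32, 32, 14]
r3 m[M→φ1] = [32, 32, 18]
r3 m[M→φ5] = [64, 64, 63]
r4 m[φ0→C] = [224, 256, 256]
r4 m[φ0→M] = [567, 648, 486]
r4 m[φ1→K] = [32, 256, 256]
r4 m[φ1→M] = [8, 8, 7]
r4 m[φ2→C] = [45, 54, 18]
r4 m[φ2→B] = [648, 504, 504]
r4 m[φ3→C] = [8, 9, 1]
r4 m[φ4→B] = [6, 5, 3]
r4 m[φ5→M] = [4, 4, 2]
r4 m[C→φ0] = [360, 486, 18]
r4 m[C→φ2] = [1792, 2304, 256]
r4 m[C→φ3] = [10080, 13824, 4608]
r4 m[K→φ1] = [1, 1, 1]
r4 m[B→φ2] = [6, 5, 3]
r4 m[B→φ4] = [648, 504, 504]
r4 m[M→φ0] = [32, 32, 14]
r4 m[M→φ1] = [2268, 2592, 972]
r4 m[M→φ5] = [4536, 5184, 3402]
r5 m[φ0→C] = [224, 256, 256]
r5 m[φ0→M] = [3402, 3888, 2916]
r5 m[φ1→K] = [2592, 20736, 18144]
r5 m[φ1→M] = [8, 8, 7]
r5 m[φ2→C] = [45, 54, 18]
r5 m[φ2→B] = [20736, 16128, 16128]
r5 m[φ3→C] = [8, 9, 1]
r5 m[φ4→B] = [6, 5, 3]
r5 m[φ5→M] = [4, 4, 2]
r5 m[C→φ0] = [360, 486, 18]
r5 m[C→φ2] = [1792, 2304, 256]
r5 m[C→φ3] = [10080, 13824, 4608]
r5 m[K→φ1] = [1, 1, 1]
r5 m[B→φ2] = [6, 5, 3]
r5 m[B→φ4] = [648, 504, 504]
r5 m[M→φ0] = [32, 32, 14]
r5 m[M→φ1] = [2268, 2592, 972]
r5 m[M→φ5] = [4536, 5184, 3402]
r6 m[φ0→C] = [224, 256, 256]
r6 m[φ0→M] = [3402, 3888, 2916]
r6 m[φ1→K] = [2592, 20736, 18144]
r6 m[φ1→M] = [8, 8, 7]
r6 m[φ2→C] = [45, 54, 18]
r6 m[φ2→B] = [20736, 16128, 16128]
r6 m[φ3→C] = [8, 9, 1]
r6 m[φ4→B] = [6, 5, 3]
r6 m[φ5→M] = [4, 4, 2]
r6 m[C→φ0] = [360, 486, 18]
r6 m[C→φ2] = [1792, 2304, 256]
r6 m[C→φ3] = [10080, 13824, 4608]
r6 m[K→φ1] = [1, 1, 1]
r6 m[B→φ2] = [6, 5, 3]
r6 m[B→φ4] = [20736, 16128, 16128]
r6 m[M→φ0] = [32, 32, 14]
r6 m[M→φ1] = [13608, 15552, 5832]
r6 m[M→φ5] = [27216, 31104, 20412]
r7 m[φ0→C] = [224, 256, 256]
r7 m[φ0→M] = [3402, 3888, 2916]
r7 m[φ1→K] = [15552, 124416, 108864]
r7 m[φ1→M] = [8, 8, 7]
r7 m[φ2→C] = [45, 54, 18]
r7 m[φ2→B] = [20736, 16128, 16128]
r7 m[φ3→C] = [8, 9, 1]
r7 m[φ4→B] = [6, 5, 3]
r7 m[φ5→M] = [4, 4, 2]
r7 m[C→φ0] = [360, 486, 18]
r7 m[C→φ2] = [1792, 2304, 256]
r7 m[C→φ3] = [10080, 13824, 4608]
r7 m[K→φ1] = [1, 1, 1]
r7 m[B→φ2] = [6, 5, 3]
r7 m[B→φ4] = [20736, 16128, 16128]
r7 m[M→φ0] = [32, 32, 14]
r7 m[M→φ1] = [13608, 15552, 5832]
r7 m[M→φ5] = [27216, 31104, 20412]
r8 m[φ0→C] = [224, 256, 256]
r8 m[φ0→M] = [3402, 3888, 2916]
r8 m[φ1→K] = [15552, 124416, 108864]
r8 m[φ1→M] = [8, 8, 7]
r8 m[φ2→C] = [45, 54, 18]
r8 m[φ2→B] = [20736, 16128, 16128]
r8 m[φ3→C] = [8, 9, 1]
r8 m[φ4→B] = [6, 5, 3]
r8 m[φ5→M] = [4, 4, 2]
r8 m[C→φ0] = [360, 486, 18]
r8 m[C→φ2] = [1792, 2304, 256]
r8 m[C→φ3] = [10080, 13824, 4608]
r8 m[K→φ1] = [1, 1, 1]
r8 m[B→φ2] = [6, 5, 3]
r8 m[B→φ4] = [20736, 16128, 16128]
r8 m[M→φ0] = [32, 32, 14]
r8 m[M→φ1] = [13608, 15552, 5832]
r8 m[M→φ5] = [27216, 31104, 20412]
fixed point reached at round 8
b[K] = ⊗ incoming = [15552, 124416, 108864]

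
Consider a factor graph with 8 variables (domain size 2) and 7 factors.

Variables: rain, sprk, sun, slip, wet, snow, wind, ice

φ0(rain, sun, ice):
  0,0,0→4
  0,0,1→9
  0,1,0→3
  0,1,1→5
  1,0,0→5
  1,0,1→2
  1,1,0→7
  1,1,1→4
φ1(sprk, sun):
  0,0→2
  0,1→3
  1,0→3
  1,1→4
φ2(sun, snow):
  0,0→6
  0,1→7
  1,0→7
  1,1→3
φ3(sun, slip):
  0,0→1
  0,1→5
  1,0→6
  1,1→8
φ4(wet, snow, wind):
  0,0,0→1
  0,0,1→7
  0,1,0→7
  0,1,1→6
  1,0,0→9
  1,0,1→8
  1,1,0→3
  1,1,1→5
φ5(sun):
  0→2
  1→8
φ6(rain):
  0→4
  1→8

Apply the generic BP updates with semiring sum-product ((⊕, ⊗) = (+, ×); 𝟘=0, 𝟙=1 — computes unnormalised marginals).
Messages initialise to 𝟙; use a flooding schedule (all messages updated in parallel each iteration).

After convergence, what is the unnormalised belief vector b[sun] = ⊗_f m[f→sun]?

b[sun] = [1924560, 22391040]

init: all messages = 𝟙 over 2 values
r1 m[φ0→rain] = [21, 18]
r1 m[φ0→sun] = [20, 19]
r1 m[φ0→ice] = [19, 20]
r1 m[φ1→sprk] = [5, 7]
r1 m[φ1→sun] = [5, 7]
r1 m[φ2→sun] = [13, 10]
r1 m[φ2→snow] = [13, 10]
r1 m[φ3→sun] = [6, 14]
r1 m[φ3→slip] = [7, 13]
r1 m[φ4→wet] = [21, 25]
r1 m[φ4→snow] = [25, 21]
r1 m[φ4→wind] = [20, 26]
r1 m[φ5→sun] = [2, 8]
r1 m[φ6→rain] = [4, 8]
r1 m[rain→φ0] = [1, 1]
r1 m[rain→φ6] = [1, 1]
r1 m[sprk→φ1] = [1, 1]
r1 m[sun→φ0] = [1, 1]
r1 m[sun→φ1] = [1, 1]
r1 m[sun→φ2] = [1, 1]
r1 m[sun→φ3] = [1, 1]
r1 m[sun→φ5] = [1, 1]
r1 m[slip→φ3] = [1, 1]
r1 m[wet→φ4] = [1, 1]
r1 m[snow→φ2] = [1, 1]
r1 m[snow→φ4] = [1, 1]
r1 m[wind→φ4] = [1, 1]
r1 m[ice→φ0] = [1, 1]
r2 m[φ0→rain] = [21, 18]
r2 m[φ0→sun] = [20, 19]
r2 m[φ0→ice] = [19, 20]
r2 m[φ1→sprk] = [5, 7]
r2 m[φ1→sun] = [5, 7]
r2 m[φ2→sun] = [13, 10]
r2 m[φ2→snow] = [13, 10]
r2 m[φ3→sun] = [6, 14]
r2 m[φ3→slip] = [7, 13]
r2 m[φ4→wet] = [21, 25]
r2 m[φ4→snow] = [25, 21]
r2 m[φ4→wind] = [20, 26]
r2 m[φ5→sun] = [2, 8]
r2 m[φ6→rain] = [4, 8]
r2 m[rain→φ0] = [4, 8]
r2 m[rain→φ6] = [21, 18]
r2 m[sprk→φ1] = [1, 1]
r2 m[sun→φ0] = [780, 7840]
r2 m[sun→φ1] = [3120, 21280]
r2 m[sun→φ2] = [1200, 14896]
r2 m[sun→φ3] = [2600, 10640]
r2 m[sun→φ5] = [7800, 18620]
r2 m[slip→φ3] = [1, 1]
r2 m[wet→φ4] = [1, 1]
r2 m[snow→φ2] = [25, 21]
r2 m[snow→φ4] = [13, 10]
r2 m[wind→φ4] = [1, 1]
r2 m[ice→φ0] = [1, 1]
r3 m[φ0→rain] = [72860, 91700]
r3 m[φ0→sun] = [108, 120]
r3 m[φ0→ice] = [576800, 448240]
r3 m[φ1→sprk] = [70080, 94480]
r3 m[φ1→sun] = [5, 7]
r3 m[φ2→sun] = [297, 238]
r3 m[φ2→snow] = [111472, 53088]
r3 m[φ3→sun] = [6, 14]
r3 m[φ3→slip] = [66440, 98120]
r3 m[φ4→wet] = [234, 301]
r3 m[φ4→snow] = [25, 21]
r3 m[φ4→wind] = [230, 305]
r3 m[φ5→sun] = [2, 8]
r3 m[φ6→rain] = [4, 8]
r3 m[rain→φ0] = [4, 8]
r3 m[rain→φ6] = [21, 18]
r3 m[sprk→φ1] = [1, 1]
r3 m[sun→φ0] = [780, 7840]
r3 m[sun→φ1] = [3120, 21280]
r3 m[sun→φ2] = [1200, 14896]
r3 m[sun→φ3] = [2600, 10640]
r3 m[sun→φ5] = [7800, 18620]
r3 m[slip→φ3] = [1, 1]
r3 m[wet→φ4] = [1, 1]
r3 m[snow→φ2] = [25, 21]
r3 m[snow→φ4] = [13, 10]
r3 m[wind→φ4] = [1, 1]
r3 m[ice→φ0] = [1, 1]
r4 m[φ0→rain] = [72860, 91700]
r4 m[φ0→sun] = [108, 120]
r4 m[φ0→ice] = [576800, 448240]
r4 m[φ1→sprk] = [70080, 94480]
r4 m[φ1→sun] = [5, 7]
r4 m[φ2→sun] = [297, 238]
r4 m[φ2→snow] = [111472, 53088]
r4 m[φ3→sun] = [6, 14]
r4 m[φ3→slip] = [66440, 98120]
r4 m[φ4→wet] = [234, 301]
r4 m[φ4→snow] = [25, 21]
r4 m[φ4→wind] = [230, 305]
r4 m[φ5→sun] = [2, 8]
r4 m[φ6→rain] = [4, 8]
r4 m[rain→φ0] = [4, 8]
r4 m[rain→φ6] = [72860, 91700]
r4 m[sprk→φ1] = [1, 1]
r4 m[sun→φ0] = [17820, 186592]
r4 m[sun→φ1] = [384912, 3198720]
r4 m[sun→φ2] = [6480, 94080]
r4 m[sun→φ3] = [320760, 1599360]
r4 m[sun→φ5] = [962280, 2798880]
r4 m[slip→φ3] = [1, 1]
r4 m[wet→φ4] = [1, 1]
r4 m[snow→φ2] = [25, 21]
r4 m[snow→φ4] = [111472, 53088]
r4 m[wind→φ4] = [1, 1]
r4 m[ice→φ0] = [1, 1]
r5 m[φ0→rain] = [1724396, 2177252]
r5 m[φ0→sun] = [108, 120]
r5 m[φ0→ice] = [13686176, 10629424]
r5 m[φ1→sprk] = [10365984, 13949616]
r5 m[φ1→sun] = [5, 7]
r5 m[φ2→sun] = [297, 238]
r5 m[φ2→snow] = [697440, 327600]
r5 m[φ3→sun] = [6, 14]
r5 m[φ3→slip] = [9916920, 14398680]
r5 m[φ4→wet] = [1581920, 2319728]
r5 m[φ4→snow] = [25, 21]
r5 m[φ4→wind] = [1645600, 2256048]
r5 m[φ5→sun] = [2, 8]
r5 m[φ6→rain] = [4, 8]
r5 m[rain→φ0] = [4, 8]
r5 m[rain→φ6] = [72860, 91700]
r5 m[sprk→φ1] = [1, 1]
r5 m[sun→φ0] = [17820, 186592]
r5 m[sun→φ1] = [384912, 3198720]
r5 m[sun→φ2] = [6480, 94080]
r5 m[sun→φ3] = [320760, 1599360]
r5 m[sun→φ5] = [962280, 2798880]
r5 m[slip→φ3] = [1, 1]
r5 m[wet→φ4] = [1, 1]
r5 m[snow→φ2] = [25, 21]
r5 m[snow→φ4] = [111472, 53088]
r5 m[wind→φ4] = [1, 1]
r5 m[ice→φ0] = [1, 1]
r6 m[φ0→rain] = [1724396, 2177252]
r6 m[φ0→sun] = [108, 120]
r6 m[φ0→ice] = [13686176, 10629424]
r6 m[φ1→sprk] = [10365984, 13949616]
r6 m[φ1→sun] = [5, 7]
r6 m[φ2→sun] = [297, 238]
r6 m[φ2→snow] = [697440, 327600]
r6 m[φ3→sun] = [6, 14]
r6 m[φ3→slip] = [9916920, 14398680]
r6 m[φ4→wet] = [1581920, 2319728]
r6 m[φ4→snow] = [25, 21]
r6 m[φ4→wind] = [1645600, 2256048]
r6 m[φ5→sun] = [2, 8]
r6 m[φ6→rain] = [4, 8]
r6 m[rain→φ0] = [4, 8]
r6 m[rain→φ6] = [1724396, 2177252]
r6 m[sprk→φ1] = [1, 1]
r6 m[sun→φ0] = [17820, 186592]
r6 m[sun→φ1] = [384912, 3198720]
r6 m[sun→φ2] = [6480, 94080]
r6 m[sun→φ3] = [320760, 1599360]
r6 m[sun→φ5] = [962280, 2798880]
r6 m[slip→φ3] = [1, 1]
r6 m[wet→φ4] = [1, 1]
r6 m[snow→φ2] = [25, 21]
r6 m[snow→φ4] = [697440, 327600]
r6 m[wind→φ4] = [1, 1]
r6 m[ice→φ0] = [1, 1]
r7 m[φ0→rain] = [1724396, 2177252]
r7 m[φ0→sun] = [108, 120]
r7 m[φ0→ice] = [13686176, 10629424]
r7 m[φ1→sprk] = [10365984, 13949616]
r7 m[φ1→sun] = [5, 7]
r7 m[φ2→sun] = [297, 238]
r7 m[φ2→snow] = [697440, 327600]
r7 m[φ3→sun] = [6, 14]
r7 m[φ3→slip] = [9916920, 14398680]
r7 m[φ4→wet] = [9838320, 14477280]
r7 m[φ4→snow] = [25, 21]
r7 m[φ4→wind] = [10250400, 14065200]
r7 m[φ5→sun] = [2, 8]
r7 m[φ6→rain] = [4, 8]
r7 m[rain→φ0] = [4, 8]
r7 m[rain→φ6] = [1724396, 2177252]
r7 m[sprk→φ1] = [1, 1]
r7 m[sun→φ0] = [17820, 186592]
r7 m[sun→φ1] = [384912, 3198720]
r7 m[sun→φ2] = [6480, 94080]
r7 m[sun→φ3] = [320760, 1599360]
r7 m[sun→φ5] = [962280, 2798880]
r7 m[slip→φ3] = [1, 1]
r7 m[wet→φ4] = [1, 1]
r7 m[snow→φ2] = [25, 21]
r7 m[snow→φ4] = [697440, 327600]
r7 m[wind→φ4] = [1, 1]
r7 m[ice→φ0] = [1, 1]
r8 m[φ0→rain] = [1724396, 2177252]
r8 m[φ0→sun] = [108, 120]
r8 m[φ0→ice] = [13686176, 10629424]
r8 m[φ1→sprk] = [10365984, 13949616]
r8 m[φ1→sun] = [5, 7]
r8 m[φ2→sun] = [297, 238]
r8 m[φ2→snow] = [697440, 327600]
r8 m[φ3→sun] = [6, 14]
r8 m[φ3→slip] = [9916920, 14398680]
r8 m[φ4→wet] = [9838320, 14477280]
r8 m[φ4→snow] = [25, 21]
r8 m[φ4→wind] = [10250400, 14065200]
r8 m[φ5→sun] = [2, 8]
r8 m[φ6→rain] = [4, 8]
r8 m[rain→φ0] = [4, 8]
r8 m[rain→φ6] = [1724396, 2177252]
r8 m[sprk→φ1] = [1, 1]
r8 m[sun→φ0] = [17820, 186592]
r8 m[sun→φ1] = [384912, 3198720]
r8 m[sun→φ2] = [6480, 94080]
r8 m[sun→φ3] = [320760, 1599360]
r8 m[sun→φ5] = [962280, 2798880]
r8 m[slip→φ3] = [1, 1]
r8 m[wet→φ4] = [1, 1]
r8 m[snow→φ2] = [25, 21]
r8 m[snow→φ4] = [697440, 327600]
r8 m[wind→φ4] = [1, 1]
r8 m[ice→φ0] = [1, 1]
fixed point reached at round 8
b[sun] = ⊗ incoming = [1924560, 22391040]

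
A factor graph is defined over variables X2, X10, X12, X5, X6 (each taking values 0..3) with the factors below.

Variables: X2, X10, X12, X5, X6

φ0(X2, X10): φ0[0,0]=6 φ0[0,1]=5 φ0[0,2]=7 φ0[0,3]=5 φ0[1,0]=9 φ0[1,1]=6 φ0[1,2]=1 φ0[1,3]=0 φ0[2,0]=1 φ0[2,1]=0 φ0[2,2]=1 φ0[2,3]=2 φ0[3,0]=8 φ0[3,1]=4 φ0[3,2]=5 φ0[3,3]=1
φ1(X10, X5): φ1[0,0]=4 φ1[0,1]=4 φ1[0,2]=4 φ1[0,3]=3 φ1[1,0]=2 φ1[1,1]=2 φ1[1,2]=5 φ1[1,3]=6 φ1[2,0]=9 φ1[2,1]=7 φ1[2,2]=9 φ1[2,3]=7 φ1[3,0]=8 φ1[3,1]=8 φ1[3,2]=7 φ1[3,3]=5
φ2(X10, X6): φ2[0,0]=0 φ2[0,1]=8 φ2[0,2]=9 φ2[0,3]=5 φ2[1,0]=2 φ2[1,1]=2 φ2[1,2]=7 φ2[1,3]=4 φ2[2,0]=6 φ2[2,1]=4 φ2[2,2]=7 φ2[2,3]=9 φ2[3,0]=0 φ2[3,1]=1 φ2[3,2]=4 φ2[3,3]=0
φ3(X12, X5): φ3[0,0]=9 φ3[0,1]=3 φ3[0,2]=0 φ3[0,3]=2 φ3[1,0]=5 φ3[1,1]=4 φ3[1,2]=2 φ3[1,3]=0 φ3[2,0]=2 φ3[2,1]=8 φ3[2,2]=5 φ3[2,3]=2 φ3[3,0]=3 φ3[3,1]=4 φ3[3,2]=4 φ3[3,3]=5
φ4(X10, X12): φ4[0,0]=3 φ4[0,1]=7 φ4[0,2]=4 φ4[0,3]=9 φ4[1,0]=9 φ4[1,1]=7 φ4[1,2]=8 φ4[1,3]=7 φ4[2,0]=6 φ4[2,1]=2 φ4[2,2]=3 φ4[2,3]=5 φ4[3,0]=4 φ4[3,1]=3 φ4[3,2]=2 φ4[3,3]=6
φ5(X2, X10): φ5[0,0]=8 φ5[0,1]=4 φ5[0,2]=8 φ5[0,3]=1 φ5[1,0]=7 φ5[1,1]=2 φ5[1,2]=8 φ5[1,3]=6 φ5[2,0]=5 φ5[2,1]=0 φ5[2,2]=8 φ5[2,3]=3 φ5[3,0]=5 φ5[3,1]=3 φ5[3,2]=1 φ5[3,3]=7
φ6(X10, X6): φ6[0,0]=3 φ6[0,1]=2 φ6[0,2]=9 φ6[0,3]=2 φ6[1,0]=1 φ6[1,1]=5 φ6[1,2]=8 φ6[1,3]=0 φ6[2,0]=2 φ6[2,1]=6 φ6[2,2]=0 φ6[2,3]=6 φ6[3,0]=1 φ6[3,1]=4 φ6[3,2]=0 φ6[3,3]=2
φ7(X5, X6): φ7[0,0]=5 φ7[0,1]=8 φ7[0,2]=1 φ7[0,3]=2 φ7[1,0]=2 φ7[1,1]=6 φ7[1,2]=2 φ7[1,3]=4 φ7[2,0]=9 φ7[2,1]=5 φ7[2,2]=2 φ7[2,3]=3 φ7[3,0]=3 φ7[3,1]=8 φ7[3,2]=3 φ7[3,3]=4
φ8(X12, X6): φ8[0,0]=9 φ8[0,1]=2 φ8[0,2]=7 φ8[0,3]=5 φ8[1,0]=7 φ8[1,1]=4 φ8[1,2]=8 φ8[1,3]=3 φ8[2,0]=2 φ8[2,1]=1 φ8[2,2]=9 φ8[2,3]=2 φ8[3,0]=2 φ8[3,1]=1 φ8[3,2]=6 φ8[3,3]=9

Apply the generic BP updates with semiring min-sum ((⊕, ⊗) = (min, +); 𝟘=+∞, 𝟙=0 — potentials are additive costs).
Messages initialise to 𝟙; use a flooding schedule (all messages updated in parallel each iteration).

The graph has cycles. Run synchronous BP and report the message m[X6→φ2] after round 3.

init: all messages = 𝟙 over 4 values
r1 m[φ0→X2] = [5, 0, 0, 1]
r1 m[φ0→X10] = [1, 0, 1, 0]
r1 m[φ1→X10] = [3, 2, 7, 5]
r1 m[φ1→X5] = [2, 2, 4, 3]
r1 m[φ2→X10] = [0, 2, 4, 0]
r1 m[φ2→X6] = [0, 1, 4, 0]
r1 m[φ3→X12] = [0, 0, 2, 3]
r1 m[φ3→X5] = [2, 3, 0, 0]
r1 m[φ4→X10] = [3, 7, 2, 2]
r1 m[φ4→X12] = [3, 2, 2, 5]
r1 m[φ5→X2] = [1, 2, 0, 1]
r1 m[φ5→X10] = [5, 0, 1, 1]
r1 m[φ6→X10] = [2, 0, 0, 0]
r1 m[φ6→X6] = [1, 2, 0, 0]
r1 m[φ7→X5] = [1, 2, 2, 3]
r1 m[φ7→X6] = [2, 5, 1, 2]
r1 m[φ8→X12] = [2, 3, 1, 1]
r1 m[φ8→X6] = [2, 1, 6, 2]
r1 m[X2→φ0] = [0, 0, 0, 0]
r1 m[X2→φ5] = [0, 0, 0, 0]
r1 m[X10→φ0] = [0, 0, 0, 0]
r1 m[X10→φ1] = [0, 0, 0, 0]
r1 m[X10→φ2] = [0, 0, 0, 0]
r1 m[X10→φ4] = [0, 0, 0, 0]
r1 m[X10→φ5] = [0, 0, 0, 0]
r1 m[X10→φ6] = [0, 0, 0, 0]
r1 m[X12→φ3] = [0, 0, 0, 0]
r1 m[X12→φ4] = [0, 0, 0, 0]
r1 m[X12→φ8] = [0, 0, 0, 0]
r1 m[X5→φ1] = [0, 0, 0, 0]
r1 m[X5→φ3] = [0, 0, 0, 0]
r1 m[X5→φ7] = [0, 0, 0, 0]
r1 m[X6→φ2] = [0, 0, 0, 0]
r1 m[X6→φ6] = [0, 0, 0, 0]
r1 m[X6→φ7] = [0, 0, 0, 0]
r1 m[X6→φ8] = [0, 0, 0, 0]
r2 m[φ0→X2] = [5, 0, 0, 1]
r2 m[φ0→X10] = [1, 0, 1, 0]
r2 m[φ1→X10] = [3, 2, 7, 5]
r2 m[φ1→X5] = [2, 2, 4, 3]
r2 m[φ2→X10] = [0, 2, 4, 0]
r2 m[φ2→X6] = [0, 1, 4, 0]
r2 m[φ3→X12] = [0, 0, 2, 3]
r2 m[φ3→X5] = [2, 3, 0, 0]
r2 m[φ4→X10] = [3, 7, 2, 2]
r2 m[φ4→X12] = [3, 2, 2, 5]
r2 m[φ5→X2] = [1, 2, 0, 1]
r2 m[φ5→X10] = [5, 0, 1, 1]
r2 m[φ6→X10] = [2, 0, 0, 0]
r2 m[φ6→X6] = [1, 2, 0, 0]
r2 m[φ7→X5] = [1, 2, 2, 3]
r2 m[φ7→X6] = [2, 5, 1, 2]
r2 m[φ8→X12] = [2, 3, 1, 1]
r2 m[φ8→X6] = [2, 1, 6, 2]
r2 m[X2→φ0] = [1, 2, 0, 1]
r2 m[X2→φ5] = [5, 0, 0, 1]
r2 m[X10→φ0] = [13, 11, 14, 8]
r2 m[X10→φ1] = [11, 9, 8, 3]
r2 m[X10→φ2] = [14, 9, 11, 8]
r2 m[X10→φ4] = [11, 4, 13, 6]
r2 m[X10→φ5] = [9, 11, 14, 7]
r2 m[X10→φ6] = [12, 11, 15, 8]
r2 m[X12→φ3] = [5, 5, 3, 6]
r2 m[X12→φ4] = [2, 3, 3, 4]
r2 m[X12→φ8] = [3, 2, 4, 8]
r2 m[X5→φ1] = [3, 5, 2, 3]
r2 m[X5→φ3] = [3, 4, 6, 6]
r2 m[X5→φ7] = [4, 5, 4, 3]
r2 m[X6→φ2] = [5, 8, 7, 4]
r2 m[X6→φ6] = [4, 7, 11, 4]
r2 m[X6→φ7] = [3, 4, 10, 2]
r2 m[X6→φ8] = [3, 8, 5, 2]
r3 m[φ0→X2] = [13, 8, 10, 9]
r3 m[φ0→X10] = [1, 0, 1, 2]
r3 m[φ1→X10] = [6, 5, 10, 8]
r3 m[φ1→X5] = [11, 11, 10, 8]
r3 m[φ2→X10] = [5, 7, 11, 4]
r3 m[φ2→X6] = [8, 9, 12, 8]
r3 m[φ3→X12] = [6, 6, 5, 6]
r3 m[φ3→X5] = [5, 8, 5, 5]
r3 m[φ4→X10] = [5, 10, 5, 5]
r3 m[φ4→X12] = [10, 9, 8, 11]
r3 m[φ5→X2] = [8, 13, 10, 14]
r3 m[φ5→X10] = [5, 0, 2, 3]
r3 m[φ6→X10] = [6, 4, 6, 5]
r3 m[φ6→X6] = [9, 12, 8, 10]
r3 m[φ7→X5] = [4, 5, 5, 6]
r3 m[φ7→X6] = [6, 9, 5, 6]
r3 m[φ8→X12] = [7, 5, 4, 5]
r3 m[φ8→X6] = [6, 5, 10, 5]
r3 m[X2→φ0] = [1, 2, 0, 1]
r3 m[X2→φ5] = [5, 0, 0, 1]
r3 m[X10→φ0] = [13, 11, 14, 8]
r3 m[X10→φ1] = [11, 9, 8, 3]
r3 m[X10→φ2] = [14, 9, 11, 8]
r3 m[X10→φ4] = [11, 4, 13, 6]
r3 m[X10→φ5] = [9, 11, 14, 7]
r3 m[X10→φ6] = [12, 11, 15, 8]
r3 m[X12→φ3] = [5, 5, 3, 6]
r3 m[X12→φ4] = [2, 3, 3, 4]
r3 m[X12→φ8] = [3, 2, 4, 8]
r3 m[X5→φ1] = [3, 5, 2, 3]
r3 m[X5→φ3] = [3, 4, 6, 6]
r3 m[X5→φ7] = [4, 5, 4, 3]
r3 m[X6→φ2] = [5, 8, 7, 4]
r3 m[X6→φ6] = [4, 7, 11, 4]
r3 m[X6→φ7] = [3, 4, 10, 2]
r3 m[X6→φ8] = [3, 8, 5, 2]

message @ round 3 = [5, 8, 7, 4]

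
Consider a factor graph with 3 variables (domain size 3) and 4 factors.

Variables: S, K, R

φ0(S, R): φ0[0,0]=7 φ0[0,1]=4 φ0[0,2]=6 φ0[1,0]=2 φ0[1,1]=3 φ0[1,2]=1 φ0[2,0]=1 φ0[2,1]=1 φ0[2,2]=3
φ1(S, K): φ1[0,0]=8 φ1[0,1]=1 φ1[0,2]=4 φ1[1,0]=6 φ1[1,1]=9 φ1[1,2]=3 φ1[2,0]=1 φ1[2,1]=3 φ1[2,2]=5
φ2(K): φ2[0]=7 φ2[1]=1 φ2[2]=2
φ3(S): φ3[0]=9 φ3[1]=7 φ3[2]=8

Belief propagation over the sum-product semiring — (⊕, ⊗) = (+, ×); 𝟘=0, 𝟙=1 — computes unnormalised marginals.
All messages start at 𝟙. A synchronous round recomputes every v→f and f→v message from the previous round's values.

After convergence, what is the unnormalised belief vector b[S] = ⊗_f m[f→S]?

b[S] = [9945, 2394, 800]

init: all messages = 𝟙 over 3 values
r1 m[φ0→S] = [17, 6, 5]
r1 m[φ0→R] = [10, 8, 10]
r1 m[φ1→S] = [13, 18, 9]
r1 m[φ1→K] = [15, 13, 12]
r1 m[φ2→K] = [7, 1, 2]
r1 m[φ3→S] = [9, 7, 8]
r1 m[S→φ0] = [1, 1, 1]
r1 m[S→φ1] = [1, 1, 1]
r1 m[S→φ3] = [1, 1, 1]
r1 m[K→φ1] = [1, 1, 1]
r1 m[K→φ2] = [1, 1, 1]
r1 m[R→φ0] = [1, 1, 1]
r2 m[φ0→S] = [17, 6, 5]
r2 m[φ0→R] = [10, 8, 10]
r2 m[φ1→S] = [13, 18, 9]
r2 m[φ1→K] = [15, 13, 12]
r2 m[φ2→K] = [7, 1, 2]
r2 m[φ3→S] = [9, 7, 8]
r2 m[S→φ0] = [117, 126, 72]
r2 m[S→φ1] = [153, 42, 40]
r2 m[S→φ3] = [221, 108, 45]
r2 m[K→φ1] = [7, 1, 2]
r2 m[K→φ2] = [15, 13, 12]
r2 m[R→φ0] = [1, 1, 1]
r3 m[φ0→S] = [17, 6, 5]
r3 m[φ0→R] = [1143, 918, 1044]
r3 m[φ1→S] = [65, 57, 20]
r3 m[φ1→K] = [1516, 651, 938]
r3 m[φ2→K] = [7, 1, 2]
r3 m[φ3→S] = [9, 7, 8]
r3 m[S→φ0] = [117, 126, 72]
r3 m[S→φ1] = [153, 42, 40]
r3 m[S→φ3] = [221, 108, 45]
r3 m[K→φ1] = [7, 1, 2]
r3 m[K→φ2] = [15, 13, 12]
r3 m[R→φ0] = [1, 1, 1]
r4 m[φ0→S] = [17, 6, 5]
r4 m[φ0→R] = [1143, 918, 1044]
r4 m[φ1→S] = [65, 57, 20]
r4 m[φ1→K] = [1516, 651, 938]
r4 m[φ2→K] = [7, 1, 2]
r4 m[φ3→S] = [9, 7, 8]
r4 m[S→φ0] = [585, 399, 160]
r4 m[S→φ1] = [153, 42, 40]
r4 m[S→φ3] = [1105, 342, 100]
r4 m[K→φ1] = [7, 1, 2]
r4 m[K→φ2] = [1516, 651, 938]
r4 m[R→φ0] = [1, 1, 1]
r5 m[φ0→S] = [17, 6, 5]
r5 m[φ0→R] = [5053, 3697, 4389]
r5 m[φ1→S] = [65, 57, 20]
r5 m[φ1→K] = [1516, 651, 938]
r5 m[φ2→K] = [7, 1, 2]
r5 m[φ3→S] = [9, 7, 8]
r5 m[S→φ0] = [585, 399, 160]
r5 m[S→φ1] = [153, 42, 40]
r5 m[S→φ3] = [1105, 342, 100]
r5 m[K→φ1] = [7, 1, 2]
r5 m[K→φ2] = [1516, 651, 938]
r5 m[R→φ0] = [1, 1, 1]
r6 m[φ0→S] = [17, 6, 5]
r6 m[φ0→R] = [5053, 3697, 4389]
r6 m[φ1→S] = [65, 57, 20]
r6 m[φ1→K] = [1516, 651, 938]
r6 m[φ2→K] = [7, 1, 2]
r6 m[φ3→S] = [9, 7, 8]
r6 m[S→φ0] = [585, 399, 160]
r6 m[S→φ1] = [153, 42, 40]
r6 m[S→φ3] = [1105, 342, 100]
r6 m[K→φ1] = [7, 1, 2]
r6 m[K→φ2] = [1516, 651, 938]
r6 m[R→φ0] = [1, 1, 1]
fixed point reached at round 6
b[S] = ⊗ incoming = [9945, 2394, 800]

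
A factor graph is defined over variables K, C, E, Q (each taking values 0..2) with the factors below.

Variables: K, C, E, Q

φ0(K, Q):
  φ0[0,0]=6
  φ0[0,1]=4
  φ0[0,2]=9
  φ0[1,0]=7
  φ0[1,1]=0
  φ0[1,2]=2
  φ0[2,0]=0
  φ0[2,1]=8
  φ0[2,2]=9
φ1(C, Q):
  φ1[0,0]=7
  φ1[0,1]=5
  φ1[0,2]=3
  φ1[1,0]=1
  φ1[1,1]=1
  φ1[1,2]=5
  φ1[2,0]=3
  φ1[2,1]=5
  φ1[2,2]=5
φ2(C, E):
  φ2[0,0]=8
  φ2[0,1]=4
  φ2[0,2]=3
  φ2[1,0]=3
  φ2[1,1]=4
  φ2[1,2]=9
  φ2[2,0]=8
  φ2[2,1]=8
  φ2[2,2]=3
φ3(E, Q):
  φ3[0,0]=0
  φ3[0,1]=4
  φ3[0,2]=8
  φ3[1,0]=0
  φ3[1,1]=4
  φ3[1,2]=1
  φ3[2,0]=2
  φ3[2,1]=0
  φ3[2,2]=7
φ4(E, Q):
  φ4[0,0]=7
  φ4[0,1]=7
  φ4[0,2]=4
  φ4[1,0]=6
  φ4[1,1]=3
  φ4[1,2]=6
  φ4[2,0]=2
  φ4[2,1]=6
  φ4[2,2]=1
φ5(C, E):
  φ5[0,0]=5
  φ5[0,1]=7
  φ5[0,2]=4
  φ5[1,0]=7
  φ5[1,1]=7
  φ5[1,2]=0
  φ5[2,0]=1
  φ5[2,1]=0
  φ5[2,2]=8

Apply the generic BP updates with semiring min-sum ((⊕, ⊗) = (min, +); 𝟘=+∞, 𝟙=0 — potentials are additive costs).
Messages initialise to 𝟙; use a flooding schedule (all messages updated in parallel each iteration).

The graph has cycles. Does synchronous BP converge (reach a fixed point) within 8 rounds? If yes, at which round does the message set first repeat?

NOT CONVERGED within 8 rounds

init: all messages = 𝟙 over 3 values
r1 m[φ0→K] = [4, 0, 0]
r1 m[φ0→Q] = [0, 0, 2]
r1 m[φ1→C] = [3, 1, 3]
r1 m[φ1→Q] = [1, 1, 3]
r1 m[φ2→C] = [3, 3, 3]
r1 m[φ2→E] = [3, 4, 3]
r1 m[φ3→E] = [0, 0, 0]
r1 m[φ3→Q] = [0, 0, 1]
r1 m[φ4→E] = [4, 3, 1]
r1 m[φ4→Q] = [2, 3, 1]
r1 m[φ5→C] = [4, 0, 0]
r1 m[φ5→E] = [1, 0, 0]
r1 m[K→φ0] = [0, 0, 0]
r1 m[C→φ1] = [0, 0, 0]
r1 m[C→φ2] = [0, 0, 0]
r1 m[C→φ5] = [0, 0, 0]
r1 m[E→φ2] = [0, 0, 0]
r1 m[E→φ3] = [0, 0, 0]
r1 m[E→φ4] = [0, 0, 0]
r1 m[E→φ5] = [0, 0, 0]
r1 m[Q→φ0] = [0, 0, 0]
r1 m[Q→φ1] = [0, 0, 0]
r1 m[Q→φ3] = [0, 0, 0]
r1 m[Q→φ4] = [0, 0, 0]
r2 m[φ0→K] = [4, 0, 0]
r2 m[φ0→Q] = [0, 0, 2]
r2 m[φ1→C] = [3, 1, 3]
r2 m[φ1→Q] = [1, 1, 3]
r2 m[φ2→C] = [3, 3, 3]
r2 m[φ2→E] = [3, 4, 3]
r2 m[φ3→E] = [0, 0, 0]
r2 m[φ3→Q] = [0, 0, 1]
r2 m[φ4→E] = [4, 3, 1]
r2 m[φ4→Q] = [2, 3, 1]
r2 m[φ5→C] = [4, 0, 0]
r2 m[φ5→E] = [1, 0, 0]
r2 m[K→φ0] = [0, 0, 0]
r2 m[C→φ1] = [7, 3, 3]
r2 m[C→φ2] = [7, 1, 3]
r2 m[C→φ5] = [6, 4, 6]
r2 m[E→φ2] = [5, 3, 1]
r2 m[E→φ3] = [8, 7, 4]
r2 m[E→φ4] = [4, 4, 3]
r2 m[E→φ5] = [7, 7, 4]
r2 m[Q→φ0] = [3, 4, 5]
r2 m[Q→φ1] = [2, 3, 4]
r2 m[Q→φ3] = [3, 4, 6]
r2 m[Q→φ4] = [1, 1, 6]
r3 m[φ0→K] = [8, 4, 3]
r3 m[φ0→Q] = [0, 0, 2]
r3 m[φ1→C] = [7, 3, 5]
r3 m[φ1→Q] = [4, 4, 8]
r3 m[φ2→C] = [4, 7, 4]
r3 m[φ2→E] = [4, 5, 6]
r3 m[φ3→E] = [3, 3, 4]
r3 m[φ3→Q] = [6, 4, 8]
r3 m[φ4→E] = [8, 4, 3]
r3 m[φ4→Q] = [5, 7, 4]
r3 m[φ5→C] = [8, 4, 7]
r3 m[φ5→E] = [7, 6, 4]
r3 m[K→φ0] = [0, 0, 0]
r3 m[C→φ1] = [7, 3, 3]
r3 m[C→φ2] = [7, 1, 3]
r3 m[C→φ5] = [6, 4, 6]
r3 m[E→φ2] = [5, 3, 1]
r3 m[E→φ3] = [8, 7, 4]
r3 m[E→φ4] = [4, 4, 3]
r3 m[E→φ5] = [7, 7, 4]
r3 m[Q→φ0] = [3, 4, 5]
r3 m[Q→φ1] = [2, 3, 4]
r3 m[Q→φ3] = [3, 4, 6]
r3 m[Q→φ4] = [1, 1, 6]
r4 m[φ0→K] = [8, 4, 3]
r4 m[φ0→Q] = [0, 0, 2]
r4 m[φ1→C] = [7, 3, 5]
r4 m[φ1→Q] = [4, 4, 8]
r4 m[φ2→C] = [4, 7, 4]
r4 m[φ2→E] = [4, 5, 6]
r4 m[φ3→E] = [3, 3, 4]
r4 m[φ3→Q] = [6, 4, 8]
r4 m[φ4→E] = [8, 4, 3]
r4 m[φ4→Q] = [5, 7, 4]
r4 m[φ5→C] = [8, 4, 7]
r4 m[φ5→E] = [7, 6, 4]
r4 m[K→φ0] = [0, 0, 0]
r4 m[C→φ1] = [12, 11, 11]
r4 m[C→φ2] = [15, 7, 12]
r4 m[C→φ5] = [11, 10, 9]
r4 m[E→φ2] = [18, 13, 11]
r4 m[E→φ3] = [19, 15, 13]
r4 m[E→φ4] = [14, 14, 14]
r4 m[E→φ5] = [15, 12, 13]
r4 m[Q→φ0] = [15, 15, 20]
r4 m[Q→φ1] = [11, 11, 14]
r4 m[Q→φ3] = [9, 11, 14]
r4 m[Q→φ4] = [10, 8, 18]
r5 m[φ0→K] = [19, 15, 15]
r5 m[φ0→Q] = [0, 0, 2]
r5 m[φ1→C] = [16, 12, 14]
r5 m[φ1→Q] = [12, 12, 15]
r5 m[φ2→C] = [14, 17, 14]
r5 m[φ2→E] = [10, 11, 15]
r5 m[φ3→E] = [9, 9, 11]
r5 m[φ3→Q] = [15, 13, 16]
r5 m[φ4→E] = [15, 11, 12]
r5 m[φ4→Q] = [16, 17, 15]
r5 m[φ5→C] = [17, 13, 12]
r5 m[φ5→E] = [10, 9, 10]
r5 m[K→φ0] = [0, 0, 0]
r5 m[C→φ1] = [12, 11, 11]
r5 m[C→φ2] = [15, 7, 12]
r5 m[C→φ5] = [11, 10, 9]
r5 m[E→φ2] = [18, 13, 11]
r5 m[E→φ3] = [19, 15, 13]
r5 m[E→φ4] = [14, 14, 14]
r5 m[E→φ5] = [15, 12, 13]
r5 m[Q→φ0] = [15, 15, 20]
r5 m[Q→φ1] = [11, 11, 14]
r5 m[Q→φ3] = [9, 11, 14]
r5 m[Q→φ4] = [10, 8, 18]
r6 m[φ0→K] = [19, 15, 15]
r6 m[φ0→Q] = [0, 0, 2]
r6 m[φ1→C] = [16, 12, 14]
r6 m[φ1→Q] = [12, 12, 15]
r6 m[φ2→C] = [14, 17, 14]
r6 m[φ2→E] = [10, 11, 15]
r6 m[φ3→E] = [9, 9, 11]
r6 m[φ3→Q] = [15, 13, 16]
r6 m[φ4→E] = [15, 11, 12]
r6 m[φ4→Q] = [16, 17, 15]
r6 m[φ5→C] = [17, 13, 12]
r6 m[φ5→E] = [10, 9, 10]
r6 m[K→φ0] = [0, 0, 0]
r6 m[C→φ1] = [31, 30, 26]
r6 m[C→φ2] = [33, 25, 26]
r6 m[C→φ5] = [30, 29, 28]
r6 m[E→φ2] = [34, 29, 33]
r6 m[E→φ3] = [35, 31, 37]
r6 m[E→φ4] = [29, 29, 36]
r6 m[E→φ5] = [34, 31, 38]
r6 m[Q→φ0] = [43, 42, 46]
r6 m[Q→φ1] = [31, 30, 33]
r6 m[Q→φ3] = [28, 29, 32]
r6 m[Q→φ4] = [27, 25, 33]
r7 m[φ0→K] = [46, 42, 43]
r7 m[φ0→Q] = [0, 0, 2]
r7 m[φ1→C] = [35, 31, 34]
r7 m[φ1→Q] = [29, 31, 31]
r7 m[φ2→C] = [33, 33, 36]
r7 m[φ2→E] = [28, 29, 29]
r7 m[φ3→E] = [28, 28, 29]
r7 m[φ3→Q] = [31, 35, 32]
r7 m[φ4→E] = [32, 28, 29]
r7 m[φ4→Q] = [35, 32, 33]
r7 m[φ5→C] = [38, 38, 31]
r7 m[φ5→E] = [29, 28, 29]
r7 m[K→φ0] = [0, 0, 0]
r7 m[C→φ1] = [31, 30, 26]
r7 m[C→φ2] = [33, 25, 26]
r7 m[C→φ5] = [30, 29, 28]
r7 m[E→φ2] = [34, 29, 33]
r7 m[E→φ3] = [35, 31, 37]
r7 m[E→φ4] = [29, 29, 36]
r7 m[E→φ5] = [34, 31, 38]
r7 m[Q→φ0] = [43, 42, 46]
r7 m[Q→φ1] = [31, 30, 33]
r7 m[Q→φ3] = [28, 29, 32]
r7 m[Q→φ4] = [27, 25, 33]
r8 m[φ0→K] = [46, 42, 43]
r8 m[φ0→Q] = [0, 0, 2]
r8 m[φ1→C] = [35, 31, 34]
r8 m[φ1→Q] = [29, 31, 31]
r8 m[φ2→C] = [33, 33, 36]
r8 m[φ2→E] = [28, 29, 29]
r8 m[φ3→E] = [28, 28, 29]
r8 m[φ3→Q] = [31, 35, 32]
r8 m[φ4→E] = [32, 28, 29]
r8 m[φ4→Q] = [35, 32, 33]
r8 m[φ5→C] = [38, 38, 31]
r8 m[φ5→E] = [29, 28, 29]
r8 m[K→φ0] = [0, 0, 0]
r8 m[C→φ1] = [71, 71, 67]
r8 m[C→φ2] = [73, 69, 65]
r8 m[C→φ5] = [68, 64, 70]
r8 m[E→φ2] = [89, 84, 87]
r8 m[E→φ3] = [89, 85, 87]
r8 m[E→φ4] = [85, 85, 87]
r8 m[E→φ5] = [88, 85, 87]
r8 m[Q→φ0] = [95, 98, 96]
r8 m[Q→φ1] = [66, 67, 67]
r8 m[Q→φ3] = [64, 63, 66]
r8 m[Q→φ4] = [60, 66, 65]
no fixed point within 8 rounds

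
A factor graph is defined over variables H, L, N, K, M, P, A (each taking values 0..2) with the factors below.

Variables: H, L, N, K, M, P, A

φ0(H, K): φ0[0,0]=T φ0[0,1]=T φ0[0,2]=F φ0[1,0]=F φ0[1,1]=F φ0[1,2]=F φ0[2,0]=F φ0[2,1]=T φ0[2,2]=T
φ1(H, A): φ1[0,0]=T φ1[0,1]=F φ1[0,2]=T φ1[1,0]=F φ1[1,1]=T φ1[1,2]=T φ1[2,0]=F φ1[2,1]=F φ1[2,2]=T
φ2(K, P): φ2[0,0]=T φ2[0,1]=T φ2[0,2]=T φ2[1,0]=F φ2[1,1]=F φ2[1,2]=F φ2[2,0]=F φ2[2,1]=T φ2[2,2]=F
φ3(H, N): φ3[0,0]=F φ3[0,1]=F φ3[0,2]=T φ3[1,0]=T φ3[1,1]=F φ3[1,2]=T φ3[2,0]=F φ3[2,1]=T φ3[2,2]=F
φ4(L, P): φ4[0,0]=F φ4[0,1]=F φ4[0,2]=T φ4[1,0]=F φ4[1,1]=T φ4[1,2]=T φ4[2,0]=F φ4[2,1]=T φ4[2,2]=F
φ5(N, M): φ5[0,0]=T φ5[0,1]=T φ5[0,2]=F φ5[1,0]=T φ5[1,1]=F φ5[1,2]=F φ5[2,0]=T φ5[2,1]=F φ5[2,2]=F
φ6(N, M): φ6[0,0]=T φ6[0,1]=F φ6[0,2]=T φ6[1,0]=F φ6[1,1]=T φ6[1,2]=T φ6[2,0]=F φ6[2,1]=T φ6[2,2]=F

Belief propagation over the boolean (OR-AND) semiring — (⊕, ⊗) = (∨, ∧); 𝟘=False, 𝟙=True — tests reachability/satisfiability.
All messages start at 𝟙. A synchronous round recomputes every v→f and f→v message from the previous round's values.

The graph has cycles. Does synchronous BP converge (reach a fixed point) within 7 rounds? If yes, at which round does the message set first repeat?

NOT CONVERGED within 7 rounds

init: all messages = 𝟙 over 3 values
r1 m[φ0→H] = [T, F, T]
r1 m[φ0→K] = [T, T, T]
r1 m[φ1→H] = [T, T, T]
r1 m[φ1→A] = [T, T, T]
r1 m[φ2→K] = [T, F, T]
r1 m[φ2→P] = [T, T, T]
r1 m[φ3→H] = [T, T, T]
r1 m[φ3→N] = [T, T, T]
r1 m[φ4→L] = [T, T, T]
r1 m[φ4→P] = [F, T, T]
r1 m[φ5→N] = [T, T, T]
r1 m[φ5→M] = [T, T, F]
r1 m[φ6→N] = [T, T, T]
r1 m[φ6→M] = [T, T, T]
r1 m[H→φ0] = [T, T, T]
r1 m[H→φ1] = [T, T, T]
r1 m[H→φ3] = [T, T, T]
r1 m[L→φ4] = [T, T, T]
r1 m[N→φ3] = [T, T, T]
r1 m[N→φ5] = [T, T, T]
r1 m[N→φ6] = [T, T, T]
r1 m[K→φ0] = [T, T, T]
r1 m[K→φ2] = [T, T, T]
r1 m[M→φ5] = [T, T, T]
r1 m[M→φ6] = [T, T, T]
r1 m[P→φ2] = [T, T, T]
r1 m[P→φ4] = [T, T, T]
r1 m[A→φ1] = [T, T, T]
r2 m[φ0→H] = [T, F, T]
r2 m[φ0→K] = [T, T, T]
r2 m[φ1→H] = [T, T, T]
r2 m[φ1→A] = [T, T, T]
r2 m[φ2→K] = [T, F, T]
r2 m[φ2→P] = [T, T, T]
r2 m[φ3→H] = [T, T, T]
r2 m[φ3→N] = [T, T, T]
r2 m[φ4→L] = [T, T, T]
r2 m[φ4→P] = [F, T, T]
r2 m[φ5→N] = [T, T, T]
r2 m[φ5→M] = [T, T, F]
r2 m[φ6→N] = [T, T, T]
r2 m[φ6→M] = [T, T, T]
r2 m[H→φ0] = [T, T, T]
r2 m[H→φ1] = [T, F, T]
r2 m[H→φ3] = [T, F, T]
r2 m[L→φ4] = [T, T, T]
r2 m[N→φ3] = [T, T, T]
r2 m[N→φ5] = [T, T, T]
r2 m[N→φ6] = [T, T, T]
r2 m[K→φ0] = [T, F, T]
r2 m[K→φ2] = [T, T, T]
r2 m[M→φ5] = [T, T, T]
r2 m[M→φ6] = [T, T, F]
r2 m[P→φ2] = [F, T, T]
r2 m[P→φ4] = [T, T, T]
r2 m[A→φ1] = [T, T, T]
r3 m[φ0→H] = [T, F, T]
r3 m[φ0→K] = [T, T, T]
r3 m[φ1→H] = [T, T, T]
r3 m[φ1→A] = [T, F, T]
r3 m[φ2→K] = [T, F, T]
r3 m[φ2→P] = [T, T, T]
r3 m[φ3→H] = [T, T, T]
r3 m[φ3→N] = [F, T, T]
r3 m[φ4→L] = [T, T, T]
r3 m[φ4→P] = [F, T, T]
r3 m[φ5→N] = [T, T, T]
r3 m[φ5→M] = [T, T, F]
r3 m[φ6→N] = [T, T, T]
r3 m[φ6→M] = [T, T, T]
r3 m[H→φ0] = [T, T, T]
r3 m[H→φ1] = [T, F, T]
r3 m[H→φ3] = [T, F, T]
r3 m[L→φ4] = [T, T, T]
r3 m[N→φ3] = [T, T, T]
r3 m[N→φ5] = [T, T, T]
r3 m[N→φ6] = [T, T, T]
r3 m[K→φ0] = [T, F, T]
r3 m[K→φ2] = [T, T, T]
r3 m[M→φ5] = [T, T, T]
r3 m[M→φ6] = [T, T, F]
r3 m[P→φ2] = [F, T, T]
r3 m[P→φ4] = [T, T, T]
r3 m[A→φ1] = [T, T, T]
r4 m[φ0→H] = [T, F, T]
r4 m[φ0→K] = [T, T, T]
r4 m[φ1→H] = [T, T, T]
r4 m[φ1→A] = [T, F, T]
r4 m[φ2→K] = [T, F, T]
r4 m[φ2→P] = [T, T, T]
r4 m[φ3→H] = [T, T, T]
r4 m[φ3→N] = [F, T, T]
r4 m[φ4→L] = [T, T, T]
r4 m[φ4→P] = [F, T, T]
r4 m[φ5→N] = [T, T, T]
r4 m[φ5→M] = [T, T, F]
r4 m[φ6→N] = [T, T, T]
r4 m[φ6→M] = [T, T, T]
r4 m[H→φ0] = [T, T, T]
r4 m[H→φ1] = [T, F, T]
r4 m[H→φ3] = [T, F, T]
r4 m[L→φ4] = [T, T, T]
r4 m[N→φ3] = [T, T, T]
r4 m[N→φ5] = [F, T, T]
r4 m[N→φ6] = [F, T, T]
r4 m[K→φ0] = [T, F, T]
r4 m[K→φ2] = [T, T, T]
r4 m[M→φ5] = [T, T, T]
r4 m[M→φ6] = [T, T, F]
r4 m[P→φ2] = [F, T, T]
r4 m[P→φ4] = [T, T, T]
r4 m[A→φ1] = [T, T, T]
r5 m[φ0→H] = [T, F, T]
r5 m[φ0→K] = [T, T, T]
r5 m[φ1→H] = [T, T, T]
r5 m[φ1→A] = [T, F, T]
r5 m[φ2→K] = [T, F, T]
r5 m[φ2→P] = [T, T, T]
r5 m[φ3→H] = [T, T, T]
r5 m[φ3→N] = [F, T, T]
r5 m[φ4→L] = [T, T, T]
r5 m[φ4→P] = [F, T, T]
r5 m[φ5→N] = [T, T, T]
r5 m[φ5→M] = [T, F, F]
r5 m[φ6→N] = [T, T, T]
r5 m[φ6→M] = [F, T, T]
r5 m[H→φ0] = [T, T, T]
r5 m[H→φ1] = [T, F, T]
r5 m[H→φ3] = [T, F, T]
r5 m[L→φ4] = [T, T, T]
r5 m[N→φ3] = [T, T, T]
r5 m[N→φ5] = [F, T, T]
r5 m[N→φ6] = [F, T, T]
r5 m[K→φ0] = [T, F, T]
r5 m[K→φ2] = [T, T, T]
r5 m[M→φ5] = [T, T, T]
r5 m[M→φ6] = [T, T, F]
r5 m[P→φ2] = [F, T, T]
r5 m[P→φ4] = [T, T, T]
r5 m[A→φ1] = [T, T, T]
r6 m[φ0→H] = [T, F, T]
r6 m[φ0→K] = [T, T, T]
r6 m[φ1→H] = [T, T, T]
r6 m[φ1→A] = [T, F, T]
r6 m[φ2→K] = [T, F, T]
r6 m[φ2→P] = [T, T, T]
r6 m[φ3→H] = [T, T, T]
r6 m[φ3→N] = [F, T, T]
r6 m[φ4→L] = [T, T, T]
r6 m[φ4→P] = [F, T, T]
r6 m[φ5→N] = [T, T, T]
r6 m[φ5→M] = [T, F, F]
r6 m[φ6→N] = [T, T, T]
r6 m[φ6→M] = [F, T, T]
r6 m[H→φ0] = [T, T, T]
r6 m[H→φ1] = [T, F, T]
r6 m[H→φ3] = [T, F, T]
r6 m[L→φ4] = [T, T, T]
r6 m[N→φ3] = [T, T, T]
r6 m[N→φ5] = [F, T, T]
r6 m[N→φ6] = [F, T, T]
r6 m[K→φ0] = [T, F, T]
r6 m[K→φ2] = [T, T, T]
r6 m[M→φ5] = [F, T, T]
r6 m[M→φ6] = [T, F, F]
r6 m[P→φ2] = [F, T, T]
r6 m[P→φ4] = [T, T, T]
r6 m[A→φ1] = [T, T, T]
r7 m[φ0→H] = [T, F, T]
r7 m[φ0→K] = [T, T, T]
r7 m[φ1→H] = [T, T, T]
r7 m[φ1→A] = [T, F, T]
r7 m[φ2→K] = [T, F, T]
r7 m[φ2→P] = [T, T, T]
r7 m[φ3→H] = [T, T, T]
r7 m[φ3→N] = [F, T, T]
r7 m[φ4→L] = [T, T, T]
r7 m[φ4→P] = [F, T, T]
r7 m[φ5→N] = [T, F, F]
r7 m[φ5→M] = [T, F, F]
r7 m[φ6→N] = [T, F, F]
r7 m[φ6→M] = [F, T, T]
r7 m[H→φ0] = [T, T, T]
r7 m[H→φ1] = [T, F, T]
r7 m[H→φ3] = [T, F, T]
r7 m[L→φ4] = [T, T, T]
r7 m[N→φ3] = [T, T, T]
r7 m[N→φ5] = [F, T, T]
r7 m[N→φ6] = [F, T, T]
r7 m[K→φ0] = [T, F, T]
r7 m[K→φ2] = [T, T, T]
r7 m[M→φ5] = [F, T, T]
r7 m[M→φ6] = [T, F, F]
r7 m[P→φ2] = [F, T, T]
r7 m[P→φ4] = [T, T, T]
r7 m[A→φ1] = [T, T, T]
no fixed point within 7 rounds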